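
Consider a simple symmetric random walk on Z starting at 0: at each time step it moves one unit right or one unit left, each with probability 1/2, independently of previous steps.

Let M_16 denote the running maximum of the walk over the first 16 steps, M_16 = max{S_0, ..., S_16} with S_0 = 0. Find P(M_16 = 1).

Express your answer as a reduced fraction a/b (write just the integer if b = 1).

Let M_16 = max(S_0,...,S_16). Use the reflection principle: for j ≥ 1, #{paths with M_16 ≥ j} = #{S_16 ≥ j} + #{S_16 ≥ j+1}.
By reflection, #{M_16 ≥ 1} = #{S_16 ≥ 1} + #{S_16 ≥ 2} = 26333 + 26333 = 52666.
#{M_16 ≥ 2} = #{S_16 ≥ 2} + #{S_16 ≥ 3} = 26333 + 14893 = 41226.
#{M_16 = 1} = 52666 - 41226 = 11440.
P(M_16 = 1) = 11440/65536 = 715/4096

Answer: 715/4096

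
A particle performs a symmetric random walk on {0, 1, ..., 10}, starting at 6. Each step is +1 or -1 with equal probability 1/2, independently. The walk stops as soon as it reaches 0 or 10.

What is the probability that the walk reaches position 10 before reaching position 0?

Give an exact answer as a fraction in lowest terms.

Symmetric walk (p = 1/2): the harmonic-function argument gives P(hit 10 before 0 | start at 6) = a/N.
P = 6/10 = 3/5

Answer: 3/5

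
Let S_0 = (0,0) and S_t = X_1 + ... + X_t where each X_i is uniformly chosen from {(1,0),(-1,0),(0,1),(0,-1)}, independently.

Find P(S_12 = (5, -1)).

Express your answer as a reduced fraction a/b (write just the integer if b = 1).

Answer: 27225/4194304

Derivation:
Let h be the number of horizontal steps (so 12-h are vertical). To end at (5,-1) need (h+5)/2 right-steps and ((12-h)-1)/2 up-steps.
Sum over h with 5 ≤ h ≤ 11, h ≡ 1 (mod 2), 12-h ≡ 1 (mod 2):
h=5: C(12,5)·C(5,5)·C(7,3) = 792·1·35 = 27720
h=7: C(12,7)·C(7,6)·C(5,2) = 792·7·10 = 55440
h=9: C(12,9)·C(9,7)·C(3,1) = 220·36·3 = 23760
h=11: C(12,11)·C(11,8)·C(1,0) = 12·165·1 = 1980
Total favorable: 108900
Total paths: 4^12 = 16777216
P = 108900/16777216 = 27225/4194304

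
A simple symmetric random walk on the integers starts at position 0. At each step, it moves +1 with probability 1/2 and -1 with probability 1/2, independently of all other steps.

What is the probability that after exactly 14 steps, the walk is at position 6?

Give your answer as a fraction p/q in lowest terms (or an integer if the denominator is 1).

Answer: 1001/16384

Derivation:
To reach position 6 after 14 steps: need 10 steps of +1 and 4 of -1.
Favorable paths: C(14,10) = 1001
Total paths: 2^14 = 16384
P = 1001/16384 = 1001/16384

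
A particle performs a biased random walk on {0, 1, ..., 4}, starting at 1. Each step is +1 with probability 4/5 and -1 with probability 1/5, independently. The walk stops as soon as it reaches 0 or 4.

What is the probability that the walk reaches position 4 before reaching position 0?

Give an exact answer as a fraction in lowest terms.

Answer: 64/85

Derivation:
Biased walk: p = 4/5, q = 1/5, r = q/p = 1/4
Gambler's ruin: P(hit 4 before 0 | start at 1) = (1 - r^a)/(1 - r^N)
r^1 = 1/4; r^4 = 1/256
P = (1 - 1/4) / (1 - 1/256) = 3/4 / 255/256 = 64/85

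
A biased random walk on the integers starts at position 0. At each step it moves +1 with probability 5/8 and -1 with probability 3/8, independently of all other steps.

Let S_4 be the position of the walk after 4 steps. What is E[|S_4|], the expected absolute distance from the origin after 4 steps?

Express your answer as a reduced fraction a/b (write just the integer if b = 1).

S_4 takes values m ≡ 0 (mod 2) with |m| ≤ 4; P(S_4=m) = C(4,(4+m)/2) · (5/8)^((4+m)/2) · (3/8)^((4-m)/2).
Distribution: P(S=-4)=81/4096, P(S=-2)=135/1024, P(S=0)=675/2048, P(S=2)=375/1024, P(S=4)=625/4096
E[|S_4|] = Σ_m |m|·P(S_4=m) = 863/512

Answer: 863/512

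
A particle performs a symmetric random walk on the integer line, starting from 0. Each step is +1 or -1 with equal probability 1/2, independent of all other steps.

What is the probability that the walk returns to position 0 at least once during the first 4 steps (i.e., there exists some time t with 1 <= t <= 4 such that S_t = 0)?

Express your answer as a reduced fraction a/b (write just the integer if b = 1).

Count via complement. Let g(t,s) = #length-t paths at position s with S_1..S_t all ≠ 0.
g(t,s) = g(t-1,s-1) + g(t-1,s+1) for s ≠ 0; g(t,0) = 0.
t=0: g(0,0)=1
t=1: g(1,-1)=1 g(1,1)=1
t=2: g(2,-2)=1 g(2,2)=1
t=3: g(3,-3)=1 g(3,-1)=1 g(3,1)=1 g(3,3)=1
t=4: g(4,-4)=1 g(4,-2)=2 g(4,2)=2 g(4,4)=1
Paths never hitting 0: Σ_s g(4,s) = 6
Paths hitting 0: 2^4 - 6 = 10
P = 10/16 = 5/8

Answer: 5/8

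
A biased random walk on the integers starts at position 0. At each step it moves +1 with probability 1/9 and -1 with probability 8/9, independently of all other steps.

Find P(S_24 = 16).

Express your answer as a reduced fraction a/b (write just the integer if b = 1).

To reach position 16 after 24 steps: need 20 steps of +1 and 4 steps of -1.
Number of such sequences: C(24,20) = 10626
Each has probability (1/9)^20 · (8/9)^4 = 4096/79766443076872509863361
P = 10626 · 4096/79766443076872509863361 = 14508032/26588814358957503287787

Answer: 14508032/26588814358957503287787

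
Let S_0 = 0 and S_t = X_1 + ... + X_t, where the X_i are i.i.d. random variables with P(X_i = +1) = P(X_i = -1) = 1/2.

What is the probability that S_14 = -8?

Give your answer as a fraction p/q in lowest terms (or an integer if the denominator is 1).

To reach position -8 after 14 steps: need 3 steps of +1 and 11 of -1.
Favorable paths: C(14,3) = 364
Total paths: 2^14 = 16384
P = 364/16384 = 91/4096

Answer: 91/4096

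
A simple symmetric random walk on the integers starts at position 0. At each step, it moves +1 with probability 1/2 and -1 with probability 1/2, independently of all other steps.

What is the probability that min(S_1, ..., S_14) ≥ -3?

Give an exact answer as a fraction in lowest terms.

Answer: 715/1024

Derivation:
Let f(t,s) = #length-t paths at position s with S_1..S_t all ≥ -3.
f(t,s) = f(t-1,s-1) + f(t-1,s+1) for s ≥ -3; f(t,s) = 0 for s < -3.
t=0: f(0,0)=1
t=1: f(1,-1)=1 f(1,1)=1
t=2: f(2,-2)=1 f(2,0)=2 f(2,2)=1
t=3: f(3,-3)=1 f(3,-1)=3 f(3,1)=3 f(3,3)=1
t=4: f(4,-2)=4 f(4,0)=6 f(4,2)=4 f(4,4)=1
t=5: f(5,-3)=4 f(5,-1)=10 f(5,1)=10 f(5,3)=5 f(5,5)=1
t=6: f(6,-2)=14 f(6,0)=20 f(6,2)=15 f(6,4)=6 f(6,6)=1
t=7: f(7,-3)=14 f(7,-1)=34 f(7,1)=35 f(7,3)=21 f(7,5)=7 f(7,7)=1
t=8: f(8,-2)=48 f(8,0)=69 f(8,2)=56 f(8,4)=28 f(8,6)=8 f(8,8)=1
t=9: f(9,-3)=48 f(9,-1)=117 f(9,1)=125 f(9,3)=84 f(9,5)=36 f(9,7)=9 f(9,9)=1
t=10: f(10,-2)=165 f(10,0)=242 f(10,2)=209 f(10,4)=120 f(10,6)=45 f(10,8)=10 f(10,10)=1
t=11: f(11,-3)=165 f(11,-1)=407 f(11,1)=451 f(11,3)=329 f(11,5)=165 f(11,7)=55 f(11,9)=11 f(11,11)=1
t=12: f(12,-2)=572 f(12,0)=858 f(12,2)=780 f(12,4)=494 f(12,6)=220 f(12,8)=66 f(12,10)=12 f(12,12)=1
t=13: f(13,-3)=572 f(13,-1)=1430 f(13,1)=1638 f(13,3)=1274 f(13,5)=714 f(13,7)=286 f(13,9)=78 f(13,11)=13 f(13,13)=1
t=14: f(14,-2)=2002 f(14,0)=3068 f(14,2)=2912 f(14,4)=1988 f(14,6)=1000 f(14,8)=364 f(14,10)=91 f(14,12)=14 f(14,14)=1
Σ_s f(14,s) = 11440
P = 11440/16384 = 715/1024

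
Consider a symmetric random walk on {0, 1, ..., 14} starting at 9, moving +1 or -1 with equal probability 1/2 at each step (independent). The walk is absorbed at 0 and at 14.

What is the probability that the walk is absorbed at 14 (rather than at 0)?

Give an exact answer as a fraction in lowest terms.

Answer: 9/14

Derivation:
Symmetric walk (p = 1/2): the harmonic-function argument gives P(hit 14 before 0 | start at 9) = a/N.
P = 9/14 = 9/14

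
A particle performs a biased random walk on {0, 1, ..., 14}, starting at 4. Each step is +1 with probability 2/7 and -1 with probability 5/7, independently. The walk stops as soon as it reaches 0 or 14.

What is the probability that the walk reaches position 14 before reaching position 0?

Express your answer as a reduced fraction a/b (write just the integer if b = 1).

Biased walk: p = 2/7, q = 5/7, r = q/p = 5/2
Gambler's ruin: P(hit 14 before 0 | start at 4) = (1 - r^a)/(1 - r^N)
r^4 = 625/16; r^14 = 6103515625/16384
P = (1 - 625/16) / (1 - 6103515625/16384) = -609/16 / -6103499241/16384 = 29696/290642821

Answer: 29696/290642821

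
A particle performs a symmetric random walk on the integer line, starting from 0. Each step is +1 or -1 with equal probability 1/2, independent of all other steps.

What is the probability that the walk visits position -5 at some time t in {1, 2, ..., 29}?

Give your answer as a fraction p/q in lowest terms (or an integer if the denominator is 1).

Count via complement. Let g(t,s) = #length-t paths at position s with S_1..S_t all ≠ -5.
g(t,s) = g(t-1,s-1) + g(t-1,s+1) for s ≠ -5; g(t,-5) = 0.
t=0: g(0,0)=1
t=1: g(1,-1)=1 g(1,1)=1
t=2: g(2,-2)=1 g(2,0)=2 g(2,2)=1
t=3: g(3,-3)=1 g(3,-1)=3 g(3,1)=3 g(3,3)=1
t=4: g(4,-4)=1 g(4,-2)=4 g(4,0)=6 g(4,2)=4 g(4,4)=1
t=5: g(5,-3)=5 g(5,-1)=10 g(5,1)=10 g(5,3)=5 g(5,5)=1
t=6: g(6,-4)=5 g(6,-2)=15 g(6,0)=20 g(6,2)=15 g(6,4)=6 g(6,6)=1
t=7: g(7,-3)=20 g(7,-1)=35 g(7,1)=35 g(7,3)=21 g(7,5)=7 g(7,7)=1
t=8: g(8,-4)=20 g(8,-2)=55 g(8,0)=70 g(8,2)=56 g(8,4)=28 g(8,6)=8 g(8,8)=1
t=9: g(9,-3)=75 g(9,-1)=125 g(9,1)=126 g(9,3)=84 g(9,5)=36 g(9,7)=9 g(9,9)=1
t=10: g(10,-4)=75 g(10,-2)=200 g(10,0)=251 g(10,2)=210 g(10,4)=120 g(10,6)=45 g(10,8)=10 g(10,10)=1
t=11: g(11,-3)=275 g(11,-1)=451 g(11,1)=461 g(11,3)=330 g(11,5)=165 g(11,7)=55 g(11,9)=11 g(11,11)=1
t=12: g(12,-4)=275 g(12,-2)=726 g(12,0)=912 g(12,2)=791 g(12,4)=495 g(12,6)=220 g(12,8)=66 g(12,10)=12 g(12,12)=1
t=13: g(13,-3)=1001 g(13,-1)=1638 g(13,1)=1703 g(13,3)=1286 g(13,5)=715 g(13,7)=286 g(13,9)=78 g(13,11)=13 g(13,13)=1
t=14: g(14,-4)=1001 g(14,-2)=2639 g(14,0)=3341 g(14,2)=2989 g(14,4)=2001 g(14,6)=1001 g(14,8)=364 g(14,10)=91 g(14,12)=14 g(14,14)=1
t=15: g(15,-3)=3640 g(15,-1)=5980 g(15,1)=6330 g(15,3)=4990 g(15,5)=3002 g(15,7)=1365 g(15,9)=455 g(15,11)=105 g(15,13)=15 g(15,15)=1
t=16: g(16,-4)=3640 g(16,-2)=9620 g(16,0)=12310 g(16,2)=11320 g(16,4)=7992 g(16,6)=4367 g(16,8)=1820 g(16,10)=560 g(16,12)=120 g(16,14)=16 g(16,16)=1
t=17: g(17,-3)=13260 g(17,-1)=21930 g(17,1)=23630 g(17,3)=19312 g(17,5)=12359 g(17,7)=6187 g(17,9)=2380 g(17,11)=680 g(17,13)=136 g(17,15)=17 g(17,17)=1
t=18: g(18,-4)=13260 g(18,-2)=35190 g(18,0)=45560 g(18,2)=42942 g(18,4)=31671 g(18,6)=18546 g(18,8)=8567 g(18,10)=3060 g(18,12)=816 g(18,14)=153 g(18,16)=18 g(18,18)=1
t=19: g(19,-3)=48450 g(19,-1)=80750 g(19,1)=88502 g(19,3)=74613 g(19,5)=50217 g(19,7)=27113 g(19,9)=11627 g(19,11)=3876 g(19,13)=969 g(19,15)=171 g(19,17)=19 g(19,19)=1
t=20: g(20,-4)=48450 g(20,-2)=129200 g(20,0)=169252 g(20,2)=163115 g(20,4)=124830 g(20,6)=77330 g(20,8)=38740 g(20,10)=15503 g(20,12)=4845 g(20,14)=1140 g(20,16)=190 g(20,18)=20 g(20,20)=1
t=21: g(21,-3)=177650 g(21,-1)=298452 g(21,1)=332367 g(21,3)=287945 g(21,5)=202160 g(21,7)=116070 g(21,9)=54243 g(21,11)=20348 g(21,13)=5985 g(21,15)=1330 g(21,17)=210 g(21,19)=21 g(21,21)=1
t=22: g(22,-4)=177650 g(22,-2)=476102 g(22,0)=630819 g(22,2)=620312 g(22,4)=490105 g(22,6)=318230 g(22,8)=170313 g(22,10)=74591 g(22,12)=26333 g(22,14)=7315 g(22,16)=1540 g(22,18)=231 g(22,20)=22 g(22,22)=1
t=23: g(23,-3)=653752 g(23,-1)=1106921 g(23,1)=1251131 g(23,3)=1110417 g(23,5)=808335 g(23,7)=488543 g(23,9)=244904 g(23,11)=100924 g(23,13)=33648 g(23,15)=8855 g(23,17)=1771 g(23,19)=253 g(23,21)=23 g(23,23)=1
t=24: g(24,-4)=653752 g(24,-2)=1760673 g(24,0)=2358052 g(24,2)=2361548 g(24,4)=1918752 g(24,6)=1296878 g(24,8)=733447 g(24,10)=345828 g(24,12)=134572 g(24,14)=42503 g(24,16)=10626 g(24,18)=2024 g(24,20)=276 g(24,22)=24 g(24,24)=1
t=25: g(25,-3)=2414425 g(25,-1)=4118725 g(25,1)=4719600 g(25,3)=4280300 g(25,5)=3215630 g(25,7)=2030325 g(25,9)=1079275 g(25,11)=480400 g(25,13)=177075 g(25,15)=53129 g(25,17)=12650 g(25,19)=2300 g(25,21)=300 g(25,23)=25 g(25,25)=1
t=26: g(26,-4)=2414425 g(26,-2)=6533150 g(26,0)=8838325 g(26,2)=8999900 g(26,4)=7495930 g(26,6)=5245955 g(26,8)=3109600 g(26,10)=1559675 g(26,12)=657475 g(26,14)=230204 g(26,16)=65779 g(26,18)=14950 g(26,20)=2600 g(26,22)=325 g(26,24)=26 g(26,26)=1
t=27: g(27,-3)=8947575 g(27,-1)=15371475 g(27,1)=17838225 g(27,3)=16495830 g(27,5)=12741885 g(27,7)=8355555 g(27,9)=4669275 g(27,11)=2217150 g(27,13)=887679 g(27,15)=295983 g(27,17)=80729 g(27,19)=17550 g(27,21)=2925 g(27,23)=351 g(27,25)=27 g(27,27)=1
t=28: g(28,-4)=8947575 g(28,-2)=24319050 g(28,0)=33209700 g(28,2)=34334055 g(28,4)=29237715 g(28,6)=21097440 g(28,8)=13024830 g(28,10)=6886425 g(28,12)=3104829 g(28,14)=1183662 g(28,16)=376712 g(28,18)=98279 g(28,20)=20475 g(28,22)=3276 g(28,24)=378 g(28,26)=28 g(28,28)=1
t=29: g(29,-3)=33266625 g(29,-1)=57528750 g(29,1)=67543755 g(29,3)=63571770 g(29,5)=50335155 g(29,7)=34122270 g(29,9)=19911255 g(29,11)=9991254 g(29,13)=4288491 g(29,15)=1560374 g(29,17)=474991 g(29,19)=118754 g(29,21)=23751 g(29,23)=3654 g(29,25)=406 g(29,27)=29 g(29,29)=1
Paths never hitting -5: Σ_s g(29,s) = 342741285
Paths hitting -5: 2^29 - 342741285 = 194129627
P = 194129627/536870912 = 194129627/536870912

Answer: 194129627/536870912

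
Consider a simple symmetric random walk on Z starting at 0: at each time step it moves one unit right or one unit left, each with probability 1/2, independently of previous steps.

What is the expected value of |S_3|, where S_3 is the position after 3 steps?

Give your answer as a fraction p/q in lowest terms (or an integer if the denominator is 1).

S_3 takes values m ≡ 1 (mod 2) with |m| ≤ 3; P(S_3=m) = C(3,(3+m)/2)/2^3.
Total paths: 2^3 = 8
Distribution: P(S=-3)=1/8, P(S=-1)=3/8, P(S=1)=3/8, P(S=3)=1/8
E[|S_3|] = Σ_m |m|·P(S_3=m) = 12/8 = 3/2

Answer: 3/2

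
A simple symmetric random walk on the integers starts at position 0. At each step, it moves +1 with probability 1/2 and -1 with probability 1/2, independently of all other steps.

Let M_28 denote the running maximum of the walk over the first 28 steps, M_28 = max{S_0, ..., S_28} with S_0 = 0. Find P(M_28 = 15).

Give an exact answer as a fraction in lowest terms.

Let M_28 = max(S_0,...,S_28). Use the reflection principle: for j ≥ 1, #{paths with M_28 ≥ j} = #{S_28 ≥ j} + #{S_28 ≥ j+1}.
By reflection, #{M_28 ≥ 15} = #{S_28 ≥ 15} + #{S_28 ≥ 16} = 499178 + 499178 = 998356.
#{M_28 ≥ 16} = #{S_28 ≥ 16} + #{S_28 ≥ 17} = 499178 + 122438 = 621616.
#{M_28 = 15} = 998356 - 621616 = 376740.
P(M_28 = 15) = 376740/268435456 = 94185/67108864

Answer: 94185/67108864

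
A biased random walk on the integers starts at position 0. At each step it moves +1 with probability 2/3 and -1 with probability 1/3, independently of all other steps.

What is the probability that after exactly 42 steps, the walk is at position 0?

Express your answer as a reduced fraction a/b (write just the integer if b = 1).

Answer: 376269525965864960/36472996377170786403

Derivation:
To be at 0 after 42 steps: need exactly 21 steps of +1 and 21 of -1.
Number of such sequences: C(42,21) = 538257874440
Each has probability (2/3)^21 · (1/3)^21 = 2097152/109418989131512359209
P = 538257874440 · 2097152/109418989131512359209 = 376269525965864960/36472996377170786403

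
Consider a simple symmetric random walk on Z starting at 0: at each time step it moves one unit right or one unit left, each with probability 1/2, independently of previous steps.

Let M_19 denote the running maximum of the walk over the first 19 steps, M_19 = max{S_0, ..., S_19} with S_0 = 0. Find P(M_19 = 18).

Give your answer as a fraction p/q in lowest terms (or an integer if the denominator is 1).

Let M_19 = max(S_0,...,S_19). Use the reflection principle: for j ≥ 1, #{paths with M_19 ≥ j} = #{S_19 ≥ j} + #{S_19 ≥ j+1}.
By reflection, #{M_19 ≥ 18} = #{S_19 ≥ 18} + #{S_19 ≥ 19} = 1 + 1 = 2.
#{M_19 ≥ 19} = #{S_19 ≥ 19} + #{S_19 ≥ 20} = 1 + 0 = 1.
#{M_19 = 18} = 2 - 1 = 1.
P(M_19 = 18) = 1/524288 = 1/524288

Answer: 1/524288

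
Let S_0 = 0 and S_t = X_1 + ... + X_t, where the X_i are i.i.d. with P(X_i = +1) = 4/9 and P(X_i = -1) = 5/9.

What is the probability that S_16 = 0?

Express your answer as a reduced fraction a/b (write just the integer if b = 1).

To be at 0 after 16 steps: need exactly 8 steps of +1 and 8 of -1.
Number of such sequences: C(16,8) = 12870
Each has probability (4/9)^8 · (5/9)^8 = 25600000000/1853020188851841
P = 12870 · 25600000000/1853020188851841 = 36608000000000/205891132094649

Answer: 36608000000000/205891132094649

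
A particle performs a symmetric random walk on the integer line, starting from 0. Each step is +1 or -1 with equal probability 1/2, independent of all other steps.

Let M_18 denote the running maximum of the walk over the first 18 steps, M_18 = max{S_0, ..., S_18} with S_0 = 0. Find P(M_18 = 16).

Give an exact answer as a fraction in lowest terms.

Let M_18 = max(S_0,...,S_18). Use the reflection principle: for j ≥ 1, #{paths with M_18 ≥ j} = #{S_18 ≥ j} + #{S_18 ≥ j+1}.
By reflection, #{M_18 ≥ 16} = #{S_18 ≥ 16} + #{S_18 ≥ 17} = 19 + 1 = 20.
#{M_18 ≥ 17} = #{S_18 ≥ 17} + #{S_18 ≥ 18} = 1 + 1 = 2.
#{M_18 = 16} = 20 - 2 = 18.
P(M_18 = 16) = 18/262144 = 9/131072

Answer: 9/131072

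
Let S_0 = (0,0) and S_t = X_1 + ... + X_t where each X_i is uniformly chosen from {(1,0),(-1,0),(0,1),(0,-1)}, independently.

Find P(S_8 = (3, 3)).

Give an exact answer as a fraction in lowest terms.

Answer: 35/4096

Derivation:
Let h be the number of horizontal steps (so 8-h are vertical). To end at (3,3) need (h+3)/2 right-steps and ((8-h)+3)/2 up-steps.
Sum over h with 3 ≤ h ≤ 5, h ≡ 1 (mod 2), 8-h ≡ 1 (mod 2):
h=3: C(8,3)·C(3,3)·C(5,4) = 56·1·5 = 280
h=5: C(8,5)·C(5,4)·C(3,3) = 56·5·1 = 280
Total favorable: 560
Total paths: 4^8 = 65536
P = 560/65536 = 35/4096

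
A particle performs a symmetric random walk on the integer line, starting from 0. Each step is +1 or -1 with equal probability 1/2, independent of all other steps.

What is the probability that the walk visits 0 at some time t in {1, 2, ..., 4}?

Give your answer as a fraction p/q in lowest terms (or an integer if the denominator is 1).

Answer: 5/8

Derivation:
Count via complement. Let g(t,s) = #length-t paths at position s with S_1..S_t all ≠ 0.
g(t,s) = g(t-1,s-1) + g(t-1,s+1) for s ≠ 0; g(t,0) = 0.
t=0: g(0,0)=1
t=1: g(1,-1)=1 g(1,1)=1
t=2: g(2,-2)=1 g(2,2)=1
t=3: g(3,-3)=1 g(3,-1)=1 g(3,1)=1 g(3,3)=1
t=4: g(4,-4)=1 g(4,-2)=2 g(4,2)=2 g(4,4)=1
Paths never hitting 0: Σ_s g(4,s) = 6
Paths hitting 0: 2^4 - 6 = 10
P = 10/16 = 5/8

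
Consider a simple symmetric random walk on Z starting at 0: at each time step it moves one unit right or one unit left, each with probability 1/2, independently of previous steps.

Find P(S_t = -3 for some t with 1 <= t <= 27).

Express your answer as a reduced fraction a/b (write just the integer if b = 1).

Count via complement. Let g(t,s) = #length-t paths at position s with S_1..S_t all ≠ -3.
g(t,s) = g(t-1,s-1) + g(t-1,s+1) for s ≠ -3; g(t,-3) = 0.
t=0: g(0,0)=1
t=1: g(1,-1)=1 g(1,1)=1
t=2: g(2,-2)=1 g(2,0)=2 g(2,2)=1
t=3: g(3,-1)=3 g(3,1)=3 g(3,3)=1
t=4: g(4,-2)=3 g(4,0)=6 g(4,2)=4 g(4,4)=1
t=5: g(5,-1)=9 g(5,1)=10 g(5,3)=5 g(5,5)=1
t=6: g(6,-2)=9 g(6,0)=19 g(6,2)=15 g(6,4)=6 g(6,6)=1
t=7: g(7,-1)=28 g(7,1)=34 g(7,3)=21 g(7,5)=7 g(7,7)=1
t=8: g(8,-2)=28 g(8,0)=62 g(8,2)=55 g(8,4)=28 g(8,6)=8 g(8,8)=1
t=9: g(9,-1)=90 g(9,1)=117 g(9,3)=83 g(9,5)=36 g(9,7)=9 g(9,9)=1
t=10: g(10,-2)=90 g(10,0)=207 g(10,2)=200 g(10,4)=119 g(10,6)=45 g(10,8)=10 g(10,10)=1
t=11: g(11,-1)=297 g(11,1)=407 g(11,3)=319 g(11,5)=164 g(11,7)=55 g(11,9)=11 g(11,11)=1
t=12: g(12,-2)=297 g(12,0)=704 g(12,2)=726 g(12,4)=483 g(12,6)=219 g(12,8)=66 g(12,10)=12 g(12,12)=1
t=13: g(13,-1)=1001 g(13,1)=1430 g(13,3)=1209 g(13,5)=702 g(13,7)=285 g(13,9)=78 g(13,11)=13 g(13,13)=1
t=14: g(14,-2)=1001 g(14,0)=2431 g(14,2)=2639 g(14,4)=1911 g(14,6)=987 g(14,8)=363 g(14,10)=91 g(14,12)=14 g(14,14)=1
t=15: g(15,-1)=3432 g(15,1)=5070 g(15,3)=4550 g(15,5)=2898 g(15,7)=1350 g(15,9)=454 g(15,11)=105 g(15,13)=15 g(15,15)=1
t=16: g(16,-2)=3432 g(16,0)=8502 g(16,2)=9620 g(16,4)=7448 g(16,6)=4248 g(16,8)=1804 g(16,10)=559 g(16,12)=120 g(16,14)=16 g(16,16)=1
t=17: g(17,-1)=11934 g(17,1)=18122 g(17,3)=17068 g(17,5)=11696 g(17,7)=6052 g(17,9)=2363 g(17,11)=679 g(17,13)=136 g(17,15)=17 g(17,17)=1
t=18: g(18,-2)=11934 g(18,0)=30056 g(18,2)=35190 g(18,4)=28764 g(18,6)=17748 g(18,8)=8415 g(18,10)=3042 g(18,12)=815 g(18,14)=153 g(18,16)=18 g(18,18)=1
t=19: g(19,-1)=41990 g(19,1)=65246 g(19,3)=63954 g(19,5)=46512 g(19,7)=26163 g(19,9)=11457 g(19,11)=3857 g(19,13)=968 g(19,15)=171 g(19,17)=19 g(19,19)=1
t=20: g(20,-2)=41990 g(20,0)=107236 g(20,2)=129200 g(20,4)=110466 g(20,6)=72675 g(20,8)=37620 g(20,10)=15314 g(20,12)=4825 g(20,14)=1139 g(20,16)=190 g(20,18)=20 g(20,20)=1
t=21: g(21,-1)=149226 g(21,1)=236436 g(21,3)=239666 g(21,5)=183141 g(21,7)=110295 g(21,9)=52934 g(21,11)=20139 g(21,13)=5964 g(21,15)=1329 g(21,17)=210 g(21,19)=21 g(21,21)=1
t=22: g(22,-2)=149226 g(22,0)=385662 g(22,2)=476102 g(22,4)=422807 g(22,6)=293436 g(22,8)=163229 g(22,10)=73073 g(22,12)=26103 g(22,14)=7293 g(22,16)=1539 g(22,18)=231 g(22,20)=22 g(22,22)=1
t=23: g(23,-1)=534888 g(23,1)=861764 g(23,3)=898909 g(23,5)=716243 g(23,7)=456665 g(23,9)=236302 g(23,11)=99176 g(23,13)=33396 g(23,15)=8832 g(23,17)=1770 g(23,19)=253 g(23,21)=23 g(23,23)=1
t=24: g(24,-2)=534888 g(24,0)=1396652 g(24,2)=1760673 g(24,4)=1615152 g(24,6)=1172908 g(24,8)=692967 g(24,10)=335478 g(24,12)=132572 g(24,14)=42228 g(24,16)=10602 g(24,18)=2023 g(24,20)=276 g(24,22)=24 g(24,24)=1
t=25: g(25,-1)=1931540 g(25,1)=3157325 g(25,3)=3375825 g(25,5)=2788060 g(25,7)=1865875 g(25,9)=1028445 g(25,11)=468050 g(25,13)=174800 g(25,15)=52830 g(25,17)=12625 g(25,19)=2299 g(25,21)=300 g(25,23)=25 g(25,25)=1
t=26: g(26,-2)=1931540 g(26,0)=5088865 g(26,2)=6533150 g(26,4)=6163885 g(26,6)=4653935 g(26,8)=2894320 g(26,10)=1496495 g(26,12)=642850 g(26,14)=227630 g(26,16)=65455 g(26,18)=14924 g(26,20)=2599 g(26,22)=325 g(26,24)=26 g(26,26)=1
t=27: g(27,-1)=7020405 g(27,1)=11622015 g(27,3)=12697035 g(27,5)=10817820 g(27,7)=7548255 g(27,9)=4390815 g(27,11)=2139345 g(27,13)=870480 g(27,15)=293085 g(27,17)=80379 g(27,19)=17523 g(27,21)=2924 g(27,23)=351 g(27,25)=27 g(27,27)=1
Paths never hitting -3: Σ_s g(27,s) = 57500460
Paths hitting -3: 2^27 - 57500460 = 76717268
P = 76717268/134217728 = 19179317/33554432

Answer: 19179317/33554432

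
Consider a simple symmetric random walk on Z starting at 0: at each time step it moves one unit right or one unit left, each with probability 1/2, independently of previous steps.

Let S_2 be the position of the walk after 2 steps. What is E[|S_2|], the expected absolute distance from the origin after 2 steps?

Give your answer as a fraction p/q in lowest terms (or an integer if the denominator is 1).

Answer: 1

Derivation:
S_2 takes values m ≡ 0 (mod 2) with |m| ≤ 2; P(S_2=m) = C(2,(2+m)/2)/2^2.
Total paths: 2^2 = 4
Distribution: P(S=-2)=1/4, P(S=0)=2/4, P(S=2)=1/4
E[|S_2|] = Σ_m |m|·P(S_2=m) = 4/4 = 1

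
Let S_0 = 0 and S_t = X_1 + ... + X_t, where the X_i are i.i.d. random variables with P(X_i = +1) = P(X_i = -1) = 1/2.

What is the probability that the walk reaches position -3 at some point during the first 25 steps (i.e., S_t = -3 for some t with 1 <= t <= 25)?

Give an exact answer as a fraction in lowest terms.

Count via complement. Let g(t,s) = #length-t paths at position s with S_1..S_t all ≠ -3.
g(t,s) = g(t-1,s-1) + g(t-1,s+1) for s ≠ -3; g(t,-3) = 0.
t=0: g(0,0)=1
t=1: g(1,-1)=1 g(1,1)=1
t=2: g(2,-2)=1 g(2,0)=2 g(2,2)=1
t=3: g(3,-1)=3 g(3,1)=3 g(3,3)=1
t=4: g(4,-2)=3 g(4,0)=6 g(4,2)=4 g(4,4)=1
t=5: g(5,-1)=9 g(5,1)=10 g(5,3)=5 g(5,5)=1
t=6: g(6,-2)=9 g(6,0)=19 g(6,2)=15 g(6,4)=6 g(6,6)=1
t=7: g(7,-1)=28 g(7,1)=34 g(7,3)=21 g(7,5)=7 g(7,7)=1
t=8: g(8,-2)=28 g(8,0)=62 g(8,2)=55 g(8,4)=28 g(8,6)=8 g(8,8)=1
t=9: g(9,-1)=90 g(9,1)=117 g(9,3)=83 g(9,5)=36 g(9,7)=9 g(9,9)=1
t=10: g(10,-2)=90 g(10,0)=207 g(10,2)=200 g(10,4)=119 g(10,6)=45 g(10,8)=10 g(10,10)=1
t=11: g(11,-1)=297 g(11,1)=407 g(11,3)=319 g(11,5)=164 g(11,7)=55 g(11,9)=11 g(11,11)=1
t=12: g(12,-2)=297 g(12,0)=704 g(12,2)=726 g(12,4)=483 g(12,6)=219 g(12,8)=66 g(12,10)=12 g(12,12)=1
t=13: g(13,-1)=1001 g(13,1)=1430 g(13,3)=1209 g(13,5)=702 g(13,7)=285 g(13,9)=78 g(13,11)=13 g(13,13)=1
t=14: g(14,-2)=1001 g(14,0)=2431 g(14,2)=2639 g(14,4)=1911 g(14,6)=987 g(14,8)=363 g(14,10)=91 g(14,12)=14 g(14,14)=1
t=15: g(15,-1)=3432 g(15,1)=5070 g(15,3)=4550 g(15,5)=2898 g(15,7)=1350 g(15,9)=454 g(15,11)=105 g(15,13)=15 g(15,15)=1
t=16: g(16,-2)=3432 g(16,0)=8502 g(16,2)=9620 g(16,4)=7448 g(16,6)=4248 g(16,8)=1804 g(16,10)=559 g(16,12)=120 g(16,14)=16 g(16,16)=1
t=17: g(17,-1)=11934 g(17,1)=18122 g(17,3)=17068 g(17,5)=11696 g(17,7)=6052 g(17,9)=2363 g(17,11)=679 g(17,13)=136 g(17,15)=17 g(17,17)=1
t=18: g(18,-2)=11934 g(18,0)=30056 g(18,2)=35190 g(18,4)=28764 g(18,6)=17748 g(18,8)=8415 g(18,10)=3042 g(18,12)=815 g(18,14)=153 g(18,16)=18 g(18,18)=1
t=19: g(19,-1)=41990 g(19,1)=65246 g(19,3)=63954 g(19,5)=46512 g(19,7)=26163 g(19,9)=11457 g(19,11)=3857 g(19,13)=968 g(19,15)=171 g(19,17)=19 g(19,19)=1
t=20: g(20,-2)=41990 g(20,0)=107236 g(20,2)=129200 g(20,4)=110466 g(20,6)=72675 g(20,8)=37620 g(20,10)=15314 g(20,12)=4825 g(20,14)=1139 g(20,16)=190 g(20,18)=20 g(20,20)=1
t=21: g(21,-1)=149226 g(21,1)=236436 g(21,3)=239666 g(21,5)=183141 g(21,7)=110295 g(21,9)=52934 g(21,11)=20139 g(21,13)=5964 g(21,15)=1329 g(21,17)=210 g(21,19)=21 g(21,21)=1
t=22: g(22,-2)=149226 g(22,0)=385662 g(22,2)=476102 g(22,4)=422807 g(22,6)=293436 g(22,8)=163229 g(22,10)=73073 g(22,12)=26103 g(22,14)=7293 g(22,16)=1539 g(22,18)=231 g(22,20)=22 g(22,22)=1
t=23: g(23,-1)=534888 g(23,1)=861764 g(23,3)=898909 g(23,5)=716243 g(23,7)=456665 g(23,9)=236302 g(23,11)=99176 g(23,13)=33396 g(23,15)=8832 g(23,17)=1770 g(23,19)=253 g(23,21)=23 g(23,23)=1
t=24: g(24,-2)=534888 g(24,0)=1396652 g(24,2)=1760673 g(24,4)=1615152 g(24,6)=1172908 g(24,8)=692967 g(24,10)=335478 g(24,12)=132572 g(24,14)=42228 g(24,16)=10602 g(24,18)=2023 g(24,20)=276 g(24,22)=24 g(24,24)=1
t=25: g(25,-1)=1931540 g(25,1)=3157325 g(25,3)=3375825 g(25,5)=2788060 g(25,7)=1865875 g(25,9)=1028445 g(25,11)=468050 g(25,13)=174800 g(25,15)=52830 g(25,17)=12625 g(25,19)=2299 g(25,21)=300 g(25,23)=25 g(25,25)=1
Paths never hitting -3: Σ_s g(25,s) = 14858000
Paths hitting -3: 2^25 - 14858000 = 18696432
P = 18696432/33554432 = 1168527/2097152

Answer: 1168527/2097152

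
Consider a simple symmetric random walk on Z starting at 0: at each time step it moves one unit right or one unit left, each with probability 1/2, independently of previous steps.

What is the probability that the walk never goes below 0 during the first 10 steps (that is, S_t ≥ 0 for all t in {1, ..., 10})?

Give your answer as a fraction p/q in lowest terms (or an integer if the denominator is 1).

Let f(t,s) = #length-t paths at position s with S_1..S_t all ≥ 0.
f(t,s) = f(t-1,s-1) + f(t-1,s+1) for s ≥ 0; f(t,s) = 0 for s < 0.
t=0: f(0,0)=1
t=1: f(1,1)=1
t=2: f(2,0)=1 f(2,2)=1
t=3: f(3,1)=2 f(3,3)=1
t=4: f(4,0)=2 f(4,2)=3 f(4,4)=1
t=5: f(5,1)=5 f(5,3)=4 f(5,5)=1
t=6: f(6,0)=5 f(6,2)=9 f(6,4)=5 f(6,6)=1
t=7: f(7,1)=14 f(7,3)=14 f(7,5)=6 f(7,7)=1
t=8: f(8,0)=14 f(8,2)=28 f(8,4)=20 f(8,6)=7 f(8,8)=1
t=9: f(9,1)=42 f(9,3)=48 f(9,5)=27 f(9,7)=8 f(9,9)=1
t=10: f(10,0)=42 f(10,2)=90 f(10,4)=75 f(10,6)=35 f(10,8)=9 f(10,10)=1
Σ_s f(10,s) = 252
P = 252/1024 = 63/256

Answer: 63/256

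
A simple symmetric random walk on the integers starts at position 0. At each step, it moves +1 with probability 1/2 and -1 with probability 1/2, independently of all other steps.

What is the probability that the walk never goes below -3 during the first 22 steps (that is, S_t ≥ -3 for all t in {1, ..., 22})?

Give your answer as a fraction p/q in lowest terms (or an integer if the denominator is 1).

Let f(t,s) = #length-t paths at position s with S_1..S_t all ≥ -3.
f(t,s) = f(t-1,s-1) + f(t-1,s+1) for s ≥ -3; f(t,s) = 0 for s < -3.
t=0: f(0,0)=1
t=1: f(1,-1)=1 f(1,1)=1
t=2: f(2,-2)=1 f(2,0)=2 f(2,2)=1
t=3: f(3,-3)=1 f(3,-1)=3 f(3,1)=3 f(3,3)=1
t=4: f(4,-2)=4 f(4,0)=6 f(4,2)=4 f(4,4)=1
t=5: f(5,-3)=4 f(5,-1)=10 f(5,1)=10 f(5,3)=5 f(5,5)=1
t=6: f(6,-2)=14 f(6,0)=20 f(6,2)=15 f(6,4)=6 f(6,6)=1
t=7: f(7,-3)=14 f(7,-1)=34 f(7,1)=35 f(7,3)=21 f(7,5)=7 f(7,7)=1
t=8: f(8,-2)=48 f(8,0)=69 f(8,2)=56 f(8,4)=28 f(8,6)=8 f(8,8)=1
t=9: f(9,-3)=48 f(9,-1)=117 f(9,1)=125 f(9,3)=84 f(9,5)=36 f(9,7)=9 f(9,9)=1
t=10: f(10,-2)=165 f(10,0)=242 f(10,2)=209 f(10,4)=120 f(10,6)=45 f(10,8)=10 f(10,10)=1
t=11: f(11,-3)=165 f(11,-1)=407 f(11,1)=451 f(11,3)=329 f(11,5)=165 f(11,7)=55 f(11,9)=11 f(11,11)=1
t=12: f(12,-2)=572 f(12,0)=858 f(12,2)=780 f(12,4)=494 f(12,6)=220 f(12,8)=66 f(12,10)=12 f(12,12)=1
t=13: f(13,-3)=572 f(13,-1)=1430 f(13,1)=1638 f(13,3)=1274 f(13,5)=714 f(13,7)=286 f(13,9)=78 f(13,11)=13 f(13,13)=1
t=14: f(14,-2)=2002 f(14,0)=3068 f(14,2)=2912 f(14,4)=1988 f(14,6)=1000 f(14,8)=364 f(14,10)=91 f(14,12)=14 f(14,14)=1
t=15: f(15,-3)=2002 f(15,-1)=5070 f(15,1)=5980 f(15,3)=4900 f(15,5)=2988 f(15,7)=1364 f(15,9)=455 f(15,11)=105 f(15,13)=15 f(15,15)=1
t=16: f(16,-2)=7072 f(16,0)=11050 f(16,2)=10880 f(16,4)=7888 f(16,6)=4352 f(16,8)=1819 f(16,10)=560 f(16,12)=120 f(16,14)=16 f(16,16)=1
t=17: f(17,-3)=7072 f(17,-1)=18122 f(17,1)=21930 f(17,3)=18768 f(17,5)=12240 f(17,7)=6171 f(17,9)=2379 f(17,11)=680 f(17,13)=136 f(17,15)=17 f(17,17)=1
t=18: f(18,-2)=25194 f(18,0)=40052 f(18,2)=40698 f(18,4)=31008 f(18,6)=18411 f(18,8)=8550 f(18,10)=3059 f(18,12)=816 f(18,14)=153 f(18,16)=18 f(18,18)=1
t=19: f(19,-3)=25194 f(19,-1)=65246 f(19,1)=80750 f(19,3)=71706 f(19,5)=49419 f(19,7)=26961 f(19,9)=11609 f(19,11)=3875 f(19,13)=969 f(19,15)=171 f(19,17)=19 f(19,19)=1
t=20: f(20,-2)=90440 f(20,0)=145996 f(20,2)=152456 f(20,4)=121125 f(20,6)=76380 f(20,8)=38570 f(20,10)=15484 f(20,12)=4844 f(20,14)=1140 f(20,16)=190 f(20,18)=20 f(20,20)=1
t=21: f(21,-3)=90440 f(21,-1)=236436 f(21,1)=298452 f(21,3)=273581 f(21,5)=197505 f(21,7)=114950 f(21,9)=54054 f(21,11)=20328 f(21,13)=5984 f(21,15)=1330 f(21,17)=210 f(21,19)=21 f(21,21)=1
t=22: f(22,-2)=326876 f(22,0)=534888 f(22,2)=572033 f(22,4)=471086 f(22,6)=312455 f(22,8)=169004 f(22,10)=74382 f(22,12)=26312 f(22,14)=7314 f(22,16)=1540 f(22,18)=231 f(22,20)=22 f(22,22)=1
Σ_s f(22,s) = 2496144
P = 2496144/4194304 = 156009/262144

Answer: 156009/262144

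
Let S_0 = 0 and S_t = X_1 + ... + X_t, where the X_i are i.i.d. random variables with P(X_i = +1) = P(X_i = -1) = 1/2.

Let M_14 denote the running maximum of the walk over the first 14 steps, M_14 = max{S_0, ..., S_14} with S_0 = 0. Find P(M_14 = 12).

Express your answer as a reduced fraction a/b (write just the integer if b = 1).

Answer: 7/8192

Derivation:
Let M_14 = max(S_0,...,S_14). Use the reflection principle: for j ≥ 1, #{paths with M_14 ≥ j} = #{S_14 ≥ j} + #{S_14 ≥ j+1}.
By reflection, #{M_14 ≥ 12} = #{S_14 ≥ 12} + #{S_14 ≥ 13} = 15 + 1 = 16.
#{M_14 ≥ 13} = #{S_14 ≥ 13} + #{S_14 ≥ 14} = 1 + 1 = 2.
#{M_14 = 12} = 16 - 2 = 14.
P(M_14 = 12) = 14/16384 = 7/8192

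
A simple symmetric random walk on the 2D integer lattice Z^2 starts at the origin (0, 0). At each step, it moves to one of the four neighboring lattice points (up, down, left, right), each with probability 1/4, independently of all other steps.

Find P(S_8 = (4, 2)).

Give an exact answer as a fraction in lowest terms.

Answer: 7/1024

Derivation:
Let h be the number of horizontal steps (so 8-h are vertical). To end at (4,2) need (h+4)/2 right-steps and ((8-h)+2)/2 up-steps.
Sum over h with 4 ≤ h ≤ 6, h ≡ 0 (mod 2), 8-h ≡ 0 (mod 2):
h=4: C(8,4)·C(4,4)·C(4,3) = 70·1·4 = 280
h=6: C(8,6)·C(6,5)·C(2,2) = 28·6·1 = 168
Total favorable: 448
Total paths: 4^8 = 65536
P = 448/65536 = 7/1024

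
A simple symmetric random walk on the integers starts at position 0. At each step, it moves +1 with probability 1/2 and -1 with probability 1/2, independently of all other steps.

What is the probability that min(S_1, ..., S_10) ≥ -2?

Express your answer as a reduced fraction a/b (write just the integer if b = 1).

Let f(t,s) = #length-t paths at position s with S_1..S_t all ≥ -2.
f(t,s) = f(t-1,s-1) + f(t-1,s+1) for s ≥ -2; f(t,s) = 0 for s < -2.
t=0: f(0,0)=1
t=1: f(1,-1)=1 f(1,1)=1
t=2: f(2,-2)=1 f(2,0)=2 f(2,2)=1
t=3: f(3,-1)=3 f(3,1)=3 f(3,3)=1
t=4: f(4,-2)=3 f(4,0)=6 f(4,2)=4 f(4,4)=1
t=5: f(5,-1)=9 f(5,1)=10 f(5,3)=5 f(5,5)=1
t=6: f(6,-2)=9 f(6,0)=19 f(6,2)=15 f(6,4)=6 f(6,6)=1
t=7: f(7,-1)=28 f(7,1)=34 f(7,3)=21 f(7,5)=7 f(7,7)=1
t=8: f(8,-2)=28 f(8,0)=62 f(8,2)=55 f(8,4)=28 f(8,6)=8 f(8,8)=1
t=9: f(9,-1)=90 f(9,1)=117 f(9,3)=83 f(9,5)=36 f(9,7)=9 f(9,9)=1
t=10: f(10,-2)=90 f(10,0)=207 f(10,2)=200 f(10,4)=119 f(10,6)=45 f(10,8)=10 f(10,10)=1
Σ_s f(10,s) = 672
P = 672/1024 = 21/32

Answer: 21/32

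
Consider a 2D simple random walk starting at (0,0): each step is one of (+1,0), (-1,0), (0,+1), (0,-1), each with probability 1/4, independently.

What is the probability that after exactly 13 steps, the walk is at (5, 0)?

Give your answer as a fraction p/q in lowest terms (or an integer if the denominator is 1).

Let h be the number of horizontal steps (so 13-h are vertical). To end at (5,0) need (h+5)/2 right-steps and ((13-h)+0)/2 up-steps.
Sum over h with 5 ≤ h ≤ 13, h ≡ 1 (mod 2), 13-h ≡ 0 (mod 2):
h=5: C(13,5)·C(5,5)·C(8,4) = 1287·1·70 = 90090
h=7: C(13,7)·C(7,6)·C(6,3) = 1716·7·20 = 240240
h=9: C(13,9)·C(9,7)·C(4,2) = 715·36·6 = 154440
h=11: C(13,11)·C(11,8)·C(2,1) = 78·165·2 = 25740
h=13: C(13,13)·C(13,9)·C(0,0) = 1·715·1 = 715
Total favorable: 511225
Total paths: 4^13 = 67108864
P = 511225/67108864 = 511225/67108864

Answer: 511225/67108864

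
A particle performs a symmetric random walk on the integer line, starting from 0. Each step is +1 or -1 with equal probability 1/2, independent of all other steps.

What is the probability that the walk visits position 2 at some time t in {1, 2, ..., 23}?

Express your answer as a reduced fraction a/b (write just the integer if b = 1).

Answer: 1421113/2097152

Derivation:
Count via complement. Let g(t,s) = #length-t paths at position s with S_1..S_t all ≠ 2.
g(t,s) = g(t-1,s-1) + g(t-1,s+1) for s ≠ 2; g(t,2) = 0.
t=0: g(0,0)=1
t=1: g(1,-1)=1 g(1,1)=1
t=2: g(2,-2)=1 g(2,0)=2
t=3: g(3,-3)=1 g(3,-1)=3 g(3,1)=2
t=4: g(4,-4)=1 g(4,-2)=4 g(4,0)=5
t=5: g(5,-5)=1 g(5,-3)=5 g(5,-1)=9 g(5,1)=5
t=6: g(6,-6)=1 g(6,-4)=6 g(6,-2)=14 g(6,0)=14
t=7: g(7,-7)=1 g(7,-5)=7 g(7,-3)=20 g(7,-1)=28 g(7,1)=14
t=8: g(8,-8)=1 g(8,-6)=8 g(8,-4)=27 g(8,-2)=48 g(8,0)=42
t=9: g(9,-9)=1 g(9,-7)=9 g(9,-5)=35 g(9,-3)=75 g(9,-1)=90 g(9,1)=42
t=10: g(10,-10)=1 g(10,-8)=10 g(10,-6)=44 g(10,-4)=110 g(10,-2)=165 g(10,0)=132
t=11: g(11,-11)=1 g(11,-9)=11 g(11,-7)=54 g(11,-5)=154 g(11,-3)=275 g(11,-1)=297 g(11,1)=132
t=12: g(12,-12)=1 g(12,-10)=12 g(12,-8)=65 g(12,-6)=208 g(12,-4)=429 g(12,-2)=572 g(12,0)=429
t=13: g(13,-13)=1 g(13,-11)=13 g(13,-9)=77 g(13,-7)=273 g(13,-5)=637 g(13,-3)=1001 g(13,-1)=1001 g(13,1)=429
t=14: g(14,-14)=1 g(14,-12)=14 g(14,-10)=90 g(14,-8)=350 g(14,-6)=910 g(14,-4)=1638 g(14,-2)=2002 g(14,0)=1430
t=15: g(15,-15)=1 g(15,-13)=15 g(15,-11)=104 g(15,-9)=440 g(15,-7)=1260 g(15,-5)=2548 g(15,-3)=3640 g(15,-1)=3432 g(15,1)=1430
t=16: g(16,-16)=1 g(16,-14)=16 g(16,-12)=119 g(16,-10)=544 g(16,-8)=1700 g(16,-6)=3808 g(16,-4)=6188 g(16,-2)=7072 g(16,0)=4862
t=17: g(17,-17)=1 g(17,-15)=17 g(17,-13)=135 g(17,-11)=663 g(17,-9)=2244 g(17,-7)=5508 g(17,-5)=9996 g(17,-3)=13260 g(17,-1)=11934 g(17,1)=4862
t=18: g(18,-18)=1 g(18,-16)=18 g(18,-14)=152 g(18,-12)=798 g(18,-10)=2907 g(18,-8)=7752 g(18,-6)=15504 g(18,-4)=23256 g(18,-2)=25194 g(18,0)=16796
t=19: g(19,-19)=1 g(19,-17)=19 g(19,-15)=170 g(19,-13)=950 g(19,-11)=3705 g(19,-9)=10659 g(19,-7)=23256 g(19,-5)=38760 g(19,-3)=48450 g(19,-1)=41990 g(19,1)=16796
t=20: g(20,-20)=1 g(20,-18)=20 g(20,-16)=189 g(20,-14)=1120 g(20,-12)=4655 g(20,-10)=14364 g(20,-8)=33915 g(20,-6)=62016 g(20,-4)=87210 g(20,-2)=90440 g(20,0)=58786
t=21: g(21,-21)=1 g(21,-19)=21 g(21,-17)=209 g(21,-15)=1309 g(21,-13)=5775 g(21,-11)=19019 g(21,-9)=48279 g(21,-7)=95931 g(21,-5)=149226 g(21,-3)=177650 g(21,-1)=149226 g(21,1)=58786
t=22: g(22,-22)=1 g(22,-20)=22 g(22,-18)=230 g(22,-16)=1518 g(22,-14)=7084 g(22,-12)=24794 g(22,-10)=67298 g(22,-8)=144210 g(22,-6)=245157 g(22,-4)=326876 g(22,-2)=326876 g(22,0)=208012
t=23: g(23,-23)=1 g(23,-21)=23 g(23,-19)=252 g(23,-17)=1748 g(23,-15)=8602 g(23,-13)=31878 g(23,-11)=92092 g(23,-9)=211508 g(23,-7)=389367 g(23,-5)=572033 g(23,-3)=653752 g(23,-1)=534888 g(23,1)=208012
Paths never hitting 2: Σ_s g(23,s) = 2704156
Paths hitting 2: 2^23 - 2704156 = 5684452
P = 5684452/8388608 = 1421113/2097152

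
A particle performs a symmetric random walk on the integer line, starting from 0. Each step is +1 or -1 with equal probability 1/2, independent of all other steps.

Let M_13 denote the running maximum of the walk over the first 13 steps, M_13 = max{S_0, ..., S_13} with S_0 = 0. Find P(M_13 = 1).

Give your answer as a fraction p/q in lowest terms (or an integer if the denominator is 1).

Let M_13 = max(S_0,...,S_13). Use the reflection principle: for j ≥ 1, #{paths with M_13 ≥ j} = #{S_13 ≥ j} + #{S_13 ≥ j+1}.
By reflection, #{M_13 ≥ 1} = #{S_13 ≥ 1} + #{S_13 ≥ 2} = 4096 + 2380 = 6476.
#{M_13 ≥ 2} = #{S_13 ≥ 2} + #{S_13 ≥ 3} = 2380 + 2380 = 4760.
#{M_13 = 1} = 6476 - 4760 = 1716.
P(M_13 = 1) = 1716/8192 = 429/2048

Answer: 429/2048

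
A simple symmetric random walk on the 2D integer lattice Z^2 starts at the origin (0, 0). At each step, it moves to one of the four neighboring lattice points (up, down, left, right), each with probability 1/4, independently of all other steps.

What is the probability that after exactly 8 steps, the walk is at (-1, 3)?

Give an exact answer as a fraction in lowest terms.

Let h be the number of horizontal steps (so 8-h are vertical). To end at (-1,3) need (h-1)/2 right-steps and ((8-h)+3)/2 up-steps.
Sum over h with 1 ≤ h ≤ 5, h ≡ 1 (mod 2), 8-h ≡ 1 (mod 2):
h=1: C(8,1)·C(1,0)·C(7,5) = 8·1·21 = 168
h=3: C(8,3)·C(3,1)·C(5,4) = 56·3·5 = 840
h=5: C(8,5)·C(5,2)·C(3,3) = 56·10·1 = 560
Total favorable: 1568
Total paths: 4^8 = 65536
P = 1568/65536 = 49/2048

Answer: 49/2048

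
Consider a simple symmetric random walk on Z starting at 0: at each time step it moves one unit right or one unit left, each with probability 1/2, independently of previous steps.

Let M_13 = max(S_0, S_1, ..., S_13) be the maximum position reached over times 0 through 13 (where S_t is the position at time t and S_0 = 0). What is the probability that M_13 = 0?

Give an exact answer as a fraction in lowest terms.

Answer: 429/2048

Derivation:
Let M_13 = max(S_0,...,S_13). Use the reflection principle: for j ≥ 1, #{paths with M_13 ≥ j} = #{S_13 ≥ j} + #{S_13 ≥ j+1}.
P(M_13 ≥ 0) = 1 since S_0 = 0, so #{M_13 ≥ 0} = 8192.
#{M_13 ≥ 1} = #{S_13 ≥ 1} + #{S_13 ≥ 2} = 4096 + 2380 = 6476.
#{M_13 = 0} = 8192 - 6476 = 1716.
P(M_13 = 0) = 1716/8192 = 429/2048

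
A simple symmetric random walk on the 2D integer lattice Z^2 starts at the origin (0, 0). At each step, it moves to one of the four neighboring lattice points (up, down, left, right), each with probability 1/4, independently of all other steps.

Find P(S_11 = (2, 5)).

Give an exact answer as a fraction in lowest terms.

Answer: 9075/2097152

Derivation:
Let h be the number of horizontal steps (so 11-h are vertical). To end at (2,5) need (h+2)/2 right-steps and ((11-h)+5)/2 up-steps.
Sum over h with 2 ≤ h ≤ 6, h ≡ 0 (mod 2), 11-h ≡ 1 (mod 2):
h=2: C(11,2)·C(2,2)·C(9,7) = 55·1·36 = 1980
h=4: C(11,4)·C(4,3)·C(7,6) = 330·4·7 = 9240
h=6: C(11,6)·C(6,4)·C(5,5) = 462·15·1 = 6930
Total favorable: 18150
Total paths: 4^11 = 4194304
P = 18150/4194304 = 9075/2097152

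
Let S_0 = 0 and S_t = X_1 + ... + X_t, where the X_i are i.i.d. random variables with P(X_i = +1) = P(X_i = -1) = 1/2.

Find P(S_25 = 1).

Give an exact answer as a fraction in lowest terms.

To reach position 1 after 25 steps: need 13 steps of +1 and 12 of -1.
Favorable paths: C(25,13) = 5200300
Total paths: 2^25 = 33554432
P = 5200300/33554432 = 1300075/8388608

Answer: 1300075/8388608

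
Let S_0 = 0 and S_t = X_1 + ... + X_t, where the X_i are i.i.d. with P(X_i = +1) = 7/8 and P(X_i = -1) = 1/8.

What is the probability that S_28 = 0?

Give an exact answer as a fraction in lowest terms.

To be at 0 after 28 steps: need exactly 14 steps of +1 and 14 of -1.
Number of such sequences: C(28,14) = 40116600
Each has probability (7/8)^14 · (1/8)^14 = 678223072849/19342813113834066795298816
P = 40116600 · 678223072849/19342813113834066795298816 = 3401000465531774175/2417851639229258349412352

Answer: 3401000465531774175/2417851639229258349412352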